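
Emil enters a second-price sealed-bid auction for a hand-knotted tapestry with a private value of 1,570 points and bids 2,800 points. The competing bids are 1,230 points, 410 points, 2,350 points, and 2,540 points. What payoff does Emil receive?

Emil's payoff: -970 points.

Highest competing bid: 2,540 points.
Emil's bid 2,800 points is the highest overall, so Emil wins and pays the second-highest bid, 2,540 points.
Payoff = value − price = 1,570 points − 2,540 points = -970 points.
Overbidding won the item at a price above value — truthful bidding would have avoided this loss.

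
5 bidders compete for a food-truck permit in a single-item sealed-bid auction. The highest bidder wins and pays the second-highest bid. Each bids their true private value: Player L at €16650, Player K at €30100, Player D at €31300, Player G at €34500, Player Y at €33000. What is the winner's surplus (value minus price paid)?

Bids in descending order: Player G €34500; Player Y €33000; Player D €31300; Player K €30100; Player L €16650.
Player G wins with the top bid and pays the second-highest, €33000.
Surplus = €34500 − €33000 = €1500.

Surplus = €1500.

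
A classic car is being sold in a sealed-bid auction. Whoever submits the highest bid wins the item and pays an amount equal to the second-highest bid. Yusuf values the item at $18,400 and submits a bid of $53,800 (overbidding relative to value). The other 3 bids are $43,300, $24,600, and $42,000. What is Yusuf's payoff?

-$24,900

Highest competing bid: $43,300.
Yusuf's bid $53,800 is the highest overall, so Yusuf wins and pays the second-highest bid, $43,300.
Payoff = value − price = $18,400 − $43,300 = -$24,900.
Overbidding won the item at a price above value — truthful bidding would have avoided this loss.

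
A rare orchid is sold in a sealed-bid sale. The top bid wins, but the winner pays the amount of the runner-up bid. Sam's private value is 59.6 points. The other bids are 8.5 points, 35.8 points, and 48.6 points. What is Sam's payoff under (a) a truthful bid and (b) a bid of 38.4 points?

Truthful: 11.0 points; alternative: 0.0 points.

The highest competing bid is 48.6 points.
Bidding truthfully at 59.6 points: Sam has the top bid, wins, and pays the second-highest bid 48.6 points. Payoff = 59.6 points − 48.6 points = 11.0 points.
Bidding 38.4 points: the top bid is 48.6 points (a rival), so Sam loses. Payoff = 0.0 points.
Deviating from a truthful bid can only lose payoff in a second-price auction — never gain.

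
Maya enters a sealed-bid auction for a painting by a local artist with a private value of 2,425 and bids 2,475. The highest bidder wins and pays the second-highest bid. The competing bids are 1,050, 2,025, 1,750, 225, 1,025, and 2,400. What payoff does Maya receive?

Payoff = 25.

Highest competing bid: 2,400.
Maya's bid 2,475 is the highest overall, so Maya wins and pays the second-highest bid, 2,400.
Payoff = value − price = 2,425 − 2,400 = 25.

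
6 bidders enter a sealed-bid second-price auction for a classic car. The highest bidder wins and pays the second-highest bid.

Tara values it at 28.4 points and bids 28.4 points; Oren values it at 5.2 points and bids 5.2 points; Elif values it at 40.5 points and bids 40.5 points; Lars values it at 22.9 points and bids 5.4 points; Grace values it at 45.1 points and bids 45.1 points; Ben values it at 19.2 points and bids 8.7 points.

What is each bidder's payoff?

Payoffs: Tara 0.0 points, Oren 0.0 points, Elif 0.0 points, Lars 0.0 points, Grace 4.6 points, Ben 0.0 points.

Sorted high to low: Grace 45.1 points > Elif 40.5 points > Tara 28.4 points > Ben 8.7 points > Lars 5.4 points > Oren 5.2 points.
Grace has the top bid and wins; the price is the second-highest bid, 40.5 points.
Grace's payoff = 45.1 points − 40.5 points = 4.6 points. All other bidders lose, so their payoff is 0.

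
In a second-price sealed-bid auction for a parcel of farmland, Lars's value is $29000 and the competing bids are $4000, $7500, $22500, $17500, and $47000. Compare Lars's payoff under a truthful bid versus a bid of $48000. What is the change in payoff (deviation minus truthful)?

The highest competing bid is $47000.
Bidding truthfully at $29000: the top bid is $47000 (a rival), so Lars loses. Payoff = $0.
Bidding $48000: Lars has the top bid, wins, and pays the second-highest bid $47000. Payoff = $29000 − $47000 = -$18000.
Change = -$18000 − $0 = -$18000.
Deviating from a truthful bid can only lose payoff in a second-price auction — never gain.

Change in payoff: -$18000.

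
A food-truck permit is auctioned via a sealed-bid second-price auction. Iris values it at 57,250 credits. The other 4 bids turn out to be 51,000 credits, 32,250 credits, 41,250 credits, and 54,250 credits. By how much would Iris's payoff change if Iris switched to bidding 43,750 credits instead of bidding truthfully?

Payoff change: -3,000 credits.

The highest competing bid is 54,250 credits.
Bidding truthfully at 57,250 credits: Iris has the top bid, wins, and pays the second-highest bid 54,250 credits. Payoff = 57,250 credits − 54,250 credits = 3,000 credits.
Bidding 43,750 credits: the top bid is 54,250 credits (a rival), so Iris loses. Payoff = 0 credits.
Change = 0 credits − 3,000 credits = -3,000 credits.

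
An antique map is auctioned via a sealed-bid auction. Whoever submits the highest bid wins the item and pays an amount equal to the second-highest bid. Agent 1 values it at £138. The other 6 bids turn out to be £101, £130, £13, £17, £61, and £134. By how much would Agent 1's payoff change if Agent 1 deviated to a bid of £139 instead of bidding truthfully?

£0

The highest competing bid is £134.
Bidding truthfully at £138: Agent 1 has the top bid, wins, and pays the second-highest bid £134. Payoff = £138 − £134 = £4.
Bidding £139: Agent 1 has the top bid, wins, and pays the second-highest bid £134. Payoff = £138 − £134 = £4.
Change = £4 − £4 = £0.
The bid only affects whether you win, not the price — here both bids land on the same side of the top rival bid, so the deviation is payoff-neutral.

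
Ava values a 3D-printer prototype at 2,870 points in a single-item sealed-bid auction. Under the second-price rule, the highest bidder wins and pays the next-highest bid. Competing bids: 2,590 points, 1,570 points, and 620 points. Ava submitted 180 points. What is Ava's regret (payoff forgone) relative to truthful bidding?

280 points

The highest competing bid is 2,590 points.
Bidding truthfully at 2,870 points: Ava has the top bid, wins, and pays the second-highest bid 2,590 points. Payoff = 2,870 points − 2,590 points = 280 points.
Bidding 180 points: the top bid is 2,590 points (a rival), so Ava loses. Payoff = 0 points.
Regret = truthful payoff − actual payoff = 280 points − 0 points = 280 points.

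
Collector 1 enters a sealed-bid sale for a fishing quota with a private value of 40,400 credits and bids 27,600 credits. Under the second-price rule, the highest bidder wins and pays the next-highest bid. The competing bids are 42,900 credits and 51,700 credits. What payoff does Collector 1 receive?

0 credits

Highest competing bid: 51,700 credits.
Collector 1's bid 27,600 credits is not the highest, so Collector 1 loses, pays nothing, and earns zero payoff.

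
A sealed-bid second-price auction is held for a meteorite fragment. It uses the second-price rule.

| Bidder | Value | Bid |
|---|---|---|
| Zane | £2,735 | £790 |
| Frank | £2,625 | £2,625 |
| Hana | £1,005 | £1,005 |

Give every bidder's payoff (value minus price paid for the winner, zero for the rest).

Bids in descending order: Frank £2,625; Hana £1,005; Zane £790.
Frank has the top bid and wins; the price is the second-highest bid, £1,005.
Frank's payoff = £2,625 − £1,005 = £1,620. All other bidders lose, so their payoff is 0.

Zane £0, Frank £1,620, Hana £0.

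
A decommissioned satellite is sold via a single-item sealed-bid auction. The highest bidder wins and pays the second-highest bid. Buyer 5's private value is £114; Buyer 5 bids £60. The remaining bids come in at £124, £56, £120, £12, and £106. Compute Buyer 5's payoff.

£0

Highest competing bid: £124.
Buyer 5's bid £60 is not the highest, so Buyer 5 loses, pays nothing, and earns zero payoff.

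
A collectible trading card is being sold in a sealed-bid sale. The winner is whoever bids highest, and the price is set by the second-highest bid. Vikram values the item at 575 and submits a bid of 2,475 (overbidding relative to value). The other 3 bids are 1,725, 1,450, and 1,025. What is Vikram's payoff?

Payoff = -1,150.

Highest competing bid: 1,725.
Vikram's bid 2,475 is the highest overall, so Vikram wins and pays the second-highest bid, 1,725.
Payoff = value − price = 575 − 1,725 = -1,150.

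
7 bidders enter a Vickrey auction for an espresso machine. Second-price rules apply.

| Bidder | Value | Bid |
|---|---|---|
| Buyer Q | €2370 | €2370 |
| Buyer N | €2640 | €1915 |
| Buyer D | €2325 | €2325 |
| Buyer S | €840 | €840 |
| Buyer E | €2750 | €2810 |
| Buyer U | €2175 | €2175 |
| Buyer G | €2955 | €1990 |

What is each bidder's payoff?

Sorted high to low: Buyer E €2810, then Buyer Q €2370, then Buyer D €2325, then Buyer U €2175, then Buyer G €1990, then Buyer N €1915, then Buyer S €840.
Buyer E has the top bid and wins; the price is the second-highest bid, €2370.
Buyer E's payoff = €2750 − €2370 = €380. All other bidders lose, so their payoff is 0.

Payoffs: Buyer Q €0, Buyer N €0, Buyer D €0, Buyer S €0, Buyer E €380, Buyer U €0, Buyer G €0.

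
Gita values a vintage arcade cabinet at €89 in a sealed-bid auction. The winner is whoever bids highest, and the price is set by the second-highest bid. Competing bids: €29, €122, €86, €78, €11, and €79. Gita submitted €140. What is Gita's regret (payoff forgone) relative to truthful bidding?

The highest competing bid is €122.
Bidding truthfully at €89: the top bid is €122 (a rival), so Gita loses. Payoff = €0.
Bidding €140: Gita has the top bid, wins, and pays the second-highest bid €122. Payoff = €89 − €122 = -€33.
Regret = truthful payoff − actual payoff = €0 − -€33 = €33.
Deviating from a truthful bid can only lose payoff in a second-price auction — never gain.

Regret: €33.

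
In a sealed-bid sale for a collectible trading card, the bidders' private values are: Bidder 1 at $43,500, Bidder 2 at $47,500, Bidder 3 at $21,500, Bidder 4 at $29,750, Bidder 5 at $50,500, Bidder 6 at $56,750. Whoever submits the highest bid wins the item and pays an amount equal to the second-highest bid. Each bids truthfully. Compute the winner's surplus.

$6,250

Ordered from highest: Bidder 6 $56,750; Bidder 5 $50,500; Bidder 2 $47,500; Bidder 1 $43,500; Bidder 4 $29,750; Bidder 3 $21,500.
Bidder 6 wins with the top bid and pays the second-highest, $50,500.
Surplus = $56,750 − $50,500 = $6,250.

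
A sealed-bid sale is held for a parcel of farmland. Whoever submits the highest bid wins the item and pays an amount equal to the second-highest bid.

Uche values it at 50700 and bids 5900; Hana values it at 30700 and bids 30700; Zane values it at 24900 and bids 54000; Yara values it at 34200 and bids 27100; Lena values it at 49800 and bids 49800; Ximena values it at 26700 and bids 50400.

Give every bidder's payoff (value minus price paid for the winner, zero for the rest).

Bids in descending order: Zane 54000, then Ximena 50400, then Lena 49800, then Hana 30700, then Yara 27100, then Uche 5900.
Zane has the top bid and wins; the price is the second-highest bid, 50400.
Zane's payoff = 24900 − 50400 = -25500. All other bidders lose, so their payoff is 0.

Payoffs: Uche 0, Hana 0, Zane -25500, Yara 0, Lena 0, Ximena 0.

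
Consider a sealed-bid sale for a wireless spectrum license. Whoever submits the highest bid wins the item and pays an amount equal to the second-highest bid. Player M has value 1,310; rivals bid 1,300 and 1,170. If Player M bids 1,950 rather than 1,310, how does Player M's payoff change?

The highest competing bid is 1,300.
Bidding truthfully at 1,310: Player M has the top bid, wins, and pays the second-highest bid 1,300. Payoff = 1,310 − 1,300 = 10.
Bidding 1,950: Player M has the top bid, wins, and pays the second-highest bid 1,300. Payoff = 1,310 − 1,300 = 10.
Change = 10 − 10 = 0.
The bid only affects whether you win, not the price — here both bids land on the same side of the top rival bid, so the deviation is payoff-neutral.

Change in payoff: 0.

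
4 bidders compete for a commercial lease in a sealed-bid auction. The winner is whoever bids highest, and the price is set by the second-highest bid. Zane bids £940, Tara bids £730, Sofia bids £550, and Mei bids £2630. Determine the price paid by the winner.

Sorted high to low: Mei £2630 > Zane £940 > Tara £730 > Sofia £550.
Mei has the highest bid, so Mei wins.
The second-highest bid is £940, so that is what Mei pays.

The winner pays £940.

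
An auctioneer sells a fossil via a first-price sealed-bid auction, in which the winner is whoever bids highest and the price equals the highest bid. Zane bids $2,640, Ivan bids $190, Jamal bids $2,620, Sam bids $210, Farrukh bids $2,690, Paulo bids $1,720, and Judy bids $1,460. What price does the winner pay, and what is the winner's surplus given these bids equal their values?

The winner pays $2,690 for a surplus of $0.

Sorted high to low: Farrukh $2,690, then Zane $2,640, then Jamal $2,620, then Paulo $1,720, then Judy $1,460, then Sam $210, then Ivan $190.
Farrukh is the highest bidder, so Farrukh wins.
Under the first-price rule, the price is the highest bid: $2,690.
Surplus = $2,690 − $2,690 = $0.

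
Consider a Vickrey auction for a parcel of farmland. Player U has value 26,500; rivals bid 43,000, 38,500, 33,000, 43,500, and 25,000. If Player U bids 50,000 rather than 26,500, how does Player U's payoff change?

The highest competing bid is 43,500.
Bidding truthfully at 26,500: the top bid is 43,500 (a rival), so Player U loses. Payoff = 0.
Bidding 50,000: Player U has the top bid, wins, and pays the second-highest bid 43,500. Payoff = 26,500 − 43,500 = -17,000.
Change = -17,000 − 0 = -17,000.

Change in payoff: -17,000.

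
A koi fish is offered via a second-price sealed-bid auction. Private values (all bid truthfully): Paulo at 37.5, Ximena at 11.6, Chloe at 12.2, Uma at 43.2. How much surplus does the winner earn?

Sorted high to low: Uma 43.2, then Paulo 37.5, then Chloe 12.2, then Ximena 11.6.
Uma wins with the top bid and pays the second-highest, 37.5.
Surplus = 43.2 − 37.5 = 5.7.

5.7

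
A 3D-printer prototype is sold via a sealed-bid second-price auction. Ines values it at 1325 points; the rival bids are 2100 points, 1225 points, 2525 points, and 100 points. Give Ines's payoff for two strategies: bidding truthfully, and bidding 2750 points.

The highest competing bid is 2525 points.
Bidding truthfully at 1325 points: the top bid is 2525 points (a rival), so Ines loses. Payoff = 0 points.
Bidding 2750 points: Ines has the top bid, wins, and pays the second-highest bid 2525 points. Payoff = 1325 points − 2525 points = -1200 points.

Truthful: 0 points; alternative: -1200 points.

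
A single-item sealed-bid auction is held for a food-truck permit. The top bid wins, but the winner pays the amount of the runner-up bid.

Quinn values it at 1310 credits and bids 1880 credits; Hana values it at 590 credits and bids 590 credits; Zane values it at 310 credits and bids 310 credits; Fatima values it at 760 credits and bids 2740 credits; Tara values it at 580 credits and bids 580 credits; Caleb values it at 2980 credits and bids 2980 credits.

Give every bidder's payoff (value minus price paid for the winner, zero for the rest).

Quinn 0 credits, Hana 0 credits, Zane 0 credits, Fatima 0 credits, Tara 0 credits, Caleb 240 credits.

Bids in descending order: Caleb 2980 credits, then Fatima 2740 credits, then Quinn 1880 credits, then Hana 590 credits, then Tara 580 credits, then Zane 310 credits.
Caleb has the top bid and wins; the price is the second-highest bid, 2740 credits.
Caleb's payoff = 2980 credits − 2740 credits = 240 credits. All other bidders lose, so their payoff is 0.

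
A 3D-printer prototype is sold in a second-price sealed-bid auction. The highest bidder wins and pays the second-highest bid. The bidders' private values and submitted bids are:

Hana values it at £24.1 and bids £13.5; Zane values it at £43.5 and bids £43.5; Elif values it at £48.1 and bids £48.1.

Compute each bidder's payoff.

Payoffs: Hana £0.0, Zane £0.0, Elif £4.6.

Ranking the bids: Elif £48.1; Zane £43.5; Hana £13.5.
Elif has the top bid and wins; the price is the second-highest bid, £43.5.
Elif's payoff = £48.1 − £43.5 = £4.6. All other bidders lose, so their payoff is 0.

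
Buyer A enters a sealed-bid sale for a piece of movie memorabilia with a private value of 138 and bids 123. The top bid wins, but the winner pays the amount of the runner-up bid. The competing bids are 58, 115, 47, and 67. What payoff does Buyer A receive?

Buyer A's payoff: 23.

Highest competing bid: 115.
Buyer A's bid 123 is the highest overall, so Buyer A wins and pays the second-highest bid, 115.
Payoff = value − price = 138 − 115 = 23.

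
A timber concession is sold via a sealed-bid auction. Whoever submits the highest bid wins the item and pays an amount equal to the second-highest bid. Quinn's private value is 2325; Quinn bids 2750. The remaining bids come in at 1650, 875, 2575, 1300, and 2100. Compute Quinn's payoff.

-250

Highest competing bid: 2575.
Quinn's bid 2750 is the highest overall, so Quinn wins and pays the second-highest bid, 2575.
Payoff = value − price = 2325 − 2575 = -250.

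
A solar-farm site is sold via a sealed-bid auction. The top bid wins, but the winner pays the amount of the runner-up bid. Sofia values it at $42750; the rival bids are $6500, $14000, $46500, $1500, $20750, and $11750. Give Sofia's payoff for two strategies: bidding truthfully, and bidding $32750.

(a) $0  (b) $0

The highest competing bid is $46500.
Bidding truthfully at $42750: the top bid is $46500 (a rival), so Sofia loses. Payoff = $0.
Bidding $32750: the top bid is $46500 (a rival), so Sofia loses. Payoff = $0.
The bid only affects whether you win, not the price — here both bids land on the same side of the top rival bid, so the deviation is payoff-neutral.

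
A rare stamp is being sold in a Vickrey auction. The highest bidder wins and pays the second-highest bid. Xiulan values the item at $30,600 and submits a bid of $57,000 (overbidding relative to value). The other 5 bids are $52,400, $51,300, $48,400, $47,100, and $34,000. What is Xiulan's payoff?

Highest competing bid: $52,400.
Xiulan's bid $57,000 is the highest overall, so Xiulan wins and pays the second-highest bid, $52,400.
Payoff = value − price = $30,600 − $52,400 = -$21,800.
Overbidding won the item at a price above value — truthful bidding would have avoided this loss.

Xiulan's payoff: -$21,800.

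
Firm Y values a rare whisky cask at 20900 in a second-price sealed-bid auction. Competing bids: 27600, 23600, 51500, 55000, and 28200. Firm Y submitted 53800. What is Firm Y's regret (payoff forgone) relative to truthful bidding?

Regret: 0.

The highest competing bid is 55000.
Bidding truthfully at 20900: the top bid is 55000 (a rival), so Firm Y loses. Payoff = 0.
Bidding 53800: the top bid is 55000 (a rival), so Firm Y loses. Payoff = 0.
Regret = truthful payoff − actual payoff = 0 − 0 = 0.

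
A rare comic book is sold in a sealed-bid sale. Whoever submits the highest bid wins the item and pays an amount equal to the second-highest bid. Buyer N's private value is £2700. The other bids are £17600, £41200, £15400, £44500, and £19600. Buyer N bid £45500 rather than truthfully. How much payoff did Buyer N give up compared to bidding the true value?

The highest competing bid is £44500.
Bidding truthfully at £2700: the top bid is £44500 (a rival), so Buyer N loses. Payoff = £0.
Bidding £45500: Buyer N has the top bid, wins, and pays the second-highest bid £44500. Payoff = £2700 − £44500 = -£41800.
Regret = truthful payoff − actual payoff = £0 − -£41800 = £41800.

Regret: £41800.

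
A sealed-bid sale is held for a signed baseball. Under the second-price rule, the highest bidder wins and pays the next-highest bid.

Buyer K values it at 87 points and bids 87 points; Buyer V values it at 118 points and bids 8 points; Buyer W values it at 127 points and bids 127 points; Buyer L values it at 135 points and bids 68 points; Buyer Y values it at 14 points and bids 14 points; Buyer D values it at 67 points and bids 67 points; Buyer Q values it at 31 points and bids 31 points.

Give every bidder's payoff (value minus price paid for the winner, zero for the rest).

Payoffs: Buyer K 0 points, Buyer V 0 points, Buyer W 40 points, Buyer L 0 points, Buyer Y 0 points, Buyer D 0 points, Buyer Q 0 points.

Bids in descending order: Buyer W 127 points, then Buyer K 87 points, then Buyer L 68 points, then Buyer D 67 points, then Buyer Q 31 points, then Buyer Y 14 points, then Buyer V 8 points.
Buyer W has the top bid and wins; the price is the second-highest bid, 87 points.
Buyer W's payoff = 127 points − 87 points = 40 points. All other bidders lose, so their payoff is 0.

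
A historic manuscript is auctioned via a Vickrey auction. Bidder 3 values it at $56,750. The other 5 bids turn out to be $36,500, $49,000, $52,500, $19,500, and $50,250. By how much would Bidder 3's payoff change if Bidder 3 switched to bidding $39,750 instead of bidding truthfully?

-$4,250

The highest competing bid is $52,500.
Bidding truthfully at $56,750: Bidder 3 has the top bid, wins, and pays the second-highest bid $52,500. Payoff = $56,750 − $52,500 = $4,250.
Bidding $39,750: the top bid is $52,500 (a rival), so Bidder 3 loses. Payoff = $0.
Change = $0 − $4,250 = -$4,250.
Deviating from a truthful bid can only lose payoff in a second-price auction — never gain.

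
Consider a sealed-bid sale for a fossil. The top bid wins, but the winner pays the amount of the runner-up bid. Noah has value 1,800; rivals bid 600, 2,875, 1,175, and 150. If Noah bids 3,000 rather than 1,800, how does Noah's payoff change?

-1,075

The highest competing bid is 2,875.
Bidding truthfully at 1,800: the top bid is 2,875 (a rival), so Noah loses. Payoff = 0.
Bidding 3,000: Noah has the top bid, wins, and pays the second-highest bid 2,875. Payoff = 1,800 − 2,875 = -1,075.
Change = -1,075 − 0 = -1,075.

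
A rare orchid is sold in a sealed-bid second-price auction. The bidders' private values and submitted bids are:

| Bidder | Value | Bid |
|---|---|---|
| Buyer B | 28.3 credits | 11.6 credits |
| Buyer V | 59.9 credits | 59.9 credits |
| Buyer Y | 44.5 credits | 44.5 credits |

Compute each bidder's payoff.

Ordered from highest: Buyer V 59.9 credits; Buyer Y 44.5 credits; Buyer B 11.6 credits.
Buyer V has the top bid and wins; the price is the second-highest bid, 44.5 credits.
Buyer V's payoff = 59.9 credits − 44.5 credits = 15.4 credits. All other bidders lose, so their payoff is 0.

Payoffs: Buyer B 0.0 credits, Buyer V 15.4 credits, Buyer Y 0.0 credits.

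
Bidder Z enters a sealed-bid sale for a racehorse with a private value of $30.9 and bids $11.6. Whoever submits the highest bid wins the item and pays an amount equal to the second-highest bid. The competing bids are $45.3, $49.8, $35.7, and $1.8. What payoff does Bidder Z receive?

Bidder Z's payoff: $0.0.

Highest competing bid: $49.8.
Bidder Z's bid $11.6 is not the highest, so Bidder Z loses, pays nothing, and earns zero payoff.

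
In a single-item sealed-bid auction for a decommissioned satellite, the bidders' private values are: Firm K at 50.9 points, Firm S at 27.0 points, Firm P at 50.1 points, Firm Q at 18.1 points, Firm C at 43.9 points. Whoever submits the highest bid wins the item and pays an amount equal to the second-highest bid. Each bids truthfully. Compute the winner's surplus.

Surplus = 0.8 points.

Bids in descending order: Firm K 50.9 points; Firm P 50.1 points; Firm C 43.9 points; Firm S 27.0 points; Firm Q 18.1 points.
Firm K wins with the top bid and pays the second-highest, 50.1 points.
Surplus = 50.9 points − 50.1 points = 0.8 points.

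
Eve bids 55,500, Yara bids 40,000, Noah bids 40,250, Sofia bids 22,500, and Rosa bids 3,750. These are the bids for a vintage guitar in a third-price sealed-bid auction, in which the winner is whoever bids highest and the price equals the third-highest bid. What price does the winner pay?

The winner pays 40,000.

Sorted high to low: Eve 55,500; Noah 40,250; Yara 40,000; Sofia 22,500; Rosa 3,750.
Eve is the highest bidder, so Eve wins.
Under the third-price rule, the price is the third-highest bid: 40,000.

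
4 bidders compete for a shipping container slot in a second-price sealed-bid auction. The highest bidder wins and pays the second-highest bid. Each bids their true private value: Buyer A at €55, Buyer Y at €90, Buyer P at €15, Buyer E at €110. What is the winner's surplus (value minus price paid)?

Sorted high to low: Buyer E €110 > Buyer Y €90 > Buyer A €55 > Buyer P €15.
Buyer E wins with the top bid and pays the second-highest, €90.
Surplus = €110 − €90 = €20.

Surplus = €20.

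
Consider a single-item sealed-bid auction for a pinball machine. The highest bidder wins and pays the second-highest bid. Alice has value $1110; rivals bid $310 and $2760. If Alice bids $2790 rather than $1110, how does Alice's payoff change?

The highest competing bid is $2760.
Bidding truthfully at $1110: the top bid is $2760 (a rival), so Alice loses. Payoff = $0.
Bidding $2790: Alice has the top bid, wins, and pays the second-highest bid $2760. Payoff = $1110 − $2760 = -$1650.
Change = -$1650 − $0 = -$1650.

Change in payoff: -$1650.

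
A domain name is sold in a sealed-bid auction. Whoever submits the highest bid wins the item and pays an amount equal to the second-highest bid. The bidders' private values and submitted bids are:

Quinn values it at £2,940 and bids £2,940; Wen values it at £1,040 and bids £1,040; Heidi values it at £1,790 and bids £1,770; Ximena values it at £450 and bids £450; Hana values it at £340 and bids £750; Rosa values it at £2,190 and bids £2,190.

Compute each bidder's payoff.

Ordered from highest: Quinn £2,940 > Rosa £2,190 > Heidi £1,770 > Wen £1,040 > Hana £750 > Ximena £450.
Quinn has the top bid and wins; the price is the second-highest bid, £2,190.
Quinn's payoff = £2,940 − £2,190 = £750. All other bidders lose, so their payoff is 0.

Payoffs: Quinn £750, Wen £0, Heidi £0, Ximena £0, Hana £0, Rosa £0.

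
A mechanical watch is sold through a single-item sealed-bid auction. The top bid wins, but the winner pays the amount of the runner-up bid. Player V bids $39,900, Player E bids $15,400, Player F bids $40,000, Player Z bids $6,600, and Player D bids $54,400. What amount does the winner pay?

$40,000

Bids in descending order: Player D $54,400 > Player F $40,000 > Player V $39,900 > Player E $15,400 > Player Z $6,600.
Player D has the highest bid, so Player D wins.
The second-highest bid is $40,000, so that is what Player D pays.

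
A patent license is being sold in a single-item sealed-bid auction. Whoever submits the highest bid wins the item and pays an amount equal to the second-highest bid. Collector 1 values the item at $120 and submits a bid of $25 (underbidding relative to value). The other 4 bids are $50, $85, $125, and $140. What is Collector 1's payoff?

Highest competing bid: $140.
Collector 1's bid $25 is not the highest, so Collector 1 loses, pays nothing, and earns zero payoff.

The bidder's payoff: $0.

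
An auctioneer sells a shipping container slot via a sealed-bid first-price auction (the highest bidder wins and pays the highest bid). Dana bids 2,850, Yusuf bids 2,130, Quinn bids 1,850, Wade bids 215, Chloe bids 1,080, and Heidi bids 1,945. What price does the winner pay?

2,850

Ordered from highest: Dana 2,850, then Yusuf 2,130, then Heidi 1,945, then Quinn 1,850, then Chloe 1,080, then Wade 215.
Dana is the highest bidder, so Dana wins.
Under the first-price rule, the price is the highest bid: 2,850.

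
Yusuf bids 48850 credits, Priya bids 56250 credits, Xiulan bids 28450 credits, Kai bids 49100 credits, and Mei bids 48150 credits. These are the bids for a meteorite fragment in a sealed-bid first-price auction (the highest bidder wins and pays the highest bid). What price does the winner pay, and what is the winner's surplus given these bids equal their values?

Price 56250 credits; surplus 0 credits.

Sorted high to low: Priya 56250 credits; Kai 49100 credits; Yusuf 48850 credits; Mei 48150 credits; Xiulan 28450 credits.
Priya is the highest bidder, so Priya wins.
Under the first-price rule, the price is the highest bid: 56250 credits.
Surplus = 56250 credits − 56250 credits = 0 credits.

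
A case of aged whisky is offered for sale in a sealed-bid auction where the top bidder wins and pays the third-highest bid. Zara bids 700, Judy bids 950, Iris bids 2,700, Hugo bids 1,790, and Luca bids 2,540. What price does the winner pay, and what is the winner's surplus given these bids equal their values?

Ranking the bids: Iris 2,700, then Luca 2,540, then Hugo 1,790, then Judy 950, then Zara 700.
Iris is the highest bidder, so Iris wins.
Under the third-price rule, the price is the third-highest bid: 1,790.
Surplus = 2,700 − 1,790 = 910.

The winner pays 1,790 for a surplus of 910.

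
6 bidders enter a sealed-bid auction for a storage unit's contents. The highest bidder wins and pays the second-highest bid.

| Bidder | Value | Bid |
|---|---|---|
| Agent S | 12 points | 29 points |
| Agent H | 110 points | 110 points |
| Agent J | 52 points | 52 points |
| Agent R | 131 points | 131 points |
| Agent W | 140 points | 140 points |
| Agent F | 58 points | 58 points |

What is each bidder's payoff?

Sorted high to low: Agent W 140 points > Agent R 131 points > Agent H 110 points > Agent F 58 points > Agent J 52 points > Agent S 29 points.
Agent W has the top bid and wins; the price is the second-highest bid, 131 points.
Agent W's payoff = 140 points − 131 points = 9 points. All other bidders lose, so their payoff is 0.

Agent S 0 points, Agent H 0 points, Agent J 0 points, Agent R 0 points, Agent W 9 points, Agent F 0 points.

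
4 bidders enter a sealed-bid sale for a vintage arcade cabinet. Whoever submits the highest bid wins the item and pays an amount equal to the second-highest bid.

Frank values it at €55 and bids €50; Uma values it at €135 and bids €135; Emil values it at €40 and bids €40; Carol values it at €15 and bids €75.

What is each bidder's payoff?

Ranking the bids: Uma €135, then Carol €75, then Frank €50, then Emil €40.
Uma has the top bid and wins; the price is the second-highest bid, €75.
Uma's payoff = €135 − €75 = €60. All other bidders lose, so their payoff is 0.

Payoffs: Frank €0, Uma €60, Emil €0, Carol €0.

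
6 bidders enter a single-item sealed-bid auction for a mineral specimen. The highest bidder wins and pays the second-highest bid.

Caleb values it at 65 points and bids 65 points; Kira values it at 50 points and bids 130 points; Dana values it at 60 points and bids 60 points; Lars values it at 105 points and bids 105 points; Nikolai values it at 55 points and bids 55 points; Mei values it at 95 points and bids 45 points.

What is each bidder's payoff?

Caleb 0 points, Kira -55 points, Dana 0 points, Lars 0 points, Nikolai 0 points, Mei 0 points.

Sorted high to low: Kira 130 points, then Lars 105 points, then Caleb 65 points, then Dana 60 points, then Nikolai 55 points, then Mei 45 points.
Kira has the top bid and wins; the price is the second-highest bid, 105 points.
Kira's payoff = 50 points − 105 points = -55 points. All other bidders lose, so their payoff is 0.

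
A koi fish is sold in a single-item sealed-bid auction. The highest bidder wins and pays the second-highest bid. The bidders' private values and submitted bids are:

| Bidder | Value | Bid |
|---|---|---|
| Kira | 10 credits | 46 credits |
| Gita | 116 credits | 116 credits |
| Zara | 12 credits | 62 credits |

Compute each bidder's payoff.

Kira 0 credits, Gita 54 credits, Zara 0 credits.

Ranking the bids: Gita 116 credits, then Zara 62 credits, then Kira 46 credits.
Gita has the top bid and wins; the price is the second-highest bid, 62 credits.
Gita's payoff = 116 credits − 62 credits = 54 credits. All other bidders lose, so their payoff is 0.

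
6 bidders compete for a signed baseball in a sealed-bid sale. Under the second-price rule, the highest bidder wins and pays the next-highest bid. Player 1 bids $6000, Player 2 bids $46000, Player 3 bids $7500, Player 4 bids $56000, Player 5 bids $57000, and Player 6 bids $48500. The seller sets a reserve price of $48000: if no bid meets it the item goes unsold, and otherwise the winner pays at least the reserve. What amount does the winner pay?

$56000

Sorted high to low: Player 5 $57000; Player 4 $56000; Player 6 $48500; Player 2 $46000; Player 3 $7500; Player 1 $6000.
Player 5 has the highest bid, so Player 5 wins.
The second-highest bid is $56000, which exceeds the reserve, so that sets the price.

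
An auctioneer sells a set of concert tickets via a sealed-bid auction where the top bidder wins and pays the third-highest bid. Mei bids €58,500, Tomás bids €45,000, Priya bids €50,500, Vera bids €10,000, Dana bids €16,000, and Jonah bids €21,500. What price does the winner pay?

The winner pays €45,000.

Ranking the bids: Mei €58,500; Priya €50,500; Tomás €45,000; Jonah €21,500; Dana €16,000; Vera €10,000.
Mei is the highest bidder, so Mei wins.
Under the third-price rule, the price is the third-highest bid: €45,000.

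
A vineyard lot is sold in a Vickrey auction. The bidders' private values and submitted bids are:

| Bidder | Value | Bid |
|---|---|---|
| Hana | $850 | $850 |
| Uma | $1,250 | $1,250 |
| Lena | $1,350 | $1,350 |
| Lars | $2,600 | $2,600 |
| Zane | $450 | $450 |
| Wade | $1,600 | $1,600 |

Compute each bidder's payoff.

Bids in descending order: Lars $2,600; Wade $1,600; Lena $1,350; Uma $1,250; Hana $850; Zane $450.
Lars has the top bid and wins; the price is the second-highest bid, $1,600.
Lars's payoff = $2,600 − $1,600 = $1,000. All other bidders lose, so their payoff is 0.

Payoffs: Hana $0, Uma $0, Lena $0, Lars $1,000, Zane $0, Wade $0.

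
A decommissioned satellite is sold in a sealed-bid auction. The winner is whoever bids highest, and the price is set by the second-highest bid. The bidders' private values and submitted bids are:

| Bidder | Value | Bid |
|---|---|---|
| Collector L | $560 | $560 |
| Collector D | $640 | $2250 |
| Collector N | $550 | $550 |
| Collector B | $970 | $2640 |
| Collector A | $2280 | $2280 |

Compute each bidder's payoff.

Sorted high to low: Collector B $2640, then Collector A $2280, then Collector D $2250, then Collector L $560, then Collector N $550.
Collector B has the top bid and wins; the price is the second-highest bid, $2280.
Collector B's payoff = $970 − $2280 = -$1310. All other bidders lose, so their payoff is 0.

Payoffs: Collector L $0, Collector D $0, Collector N $0, Collector B -$1310, Collector A $0.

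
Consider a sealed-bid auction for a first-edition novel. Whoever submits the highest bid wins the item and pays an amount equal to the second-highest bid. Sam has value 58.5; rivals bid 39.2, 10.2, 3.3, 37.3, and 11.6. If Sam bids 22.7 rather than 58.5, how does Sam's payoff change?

The highest competing bid is 39.2.
Bidding truthfully at 58.5: Sam has the top bid, wins, and pays the second-highest bid 39.2. Payoff = 58.5 − 39.2 = 19.3.
Bidding 22.7: the top bid is 39.2 (a rival), so Sam loses. Payoff = 0.0.
Change = 0.0 − 19.3 = -19.3.
Deviating from a truthful bid can only lose payoff in a second-price auction — never gain.

-19.3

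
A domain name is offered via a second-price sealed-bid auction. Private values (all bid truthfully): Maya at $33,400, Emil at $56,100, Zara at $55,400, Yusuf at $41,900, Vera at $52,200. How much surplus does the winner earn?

Winner's surplus: $700.

Ordered from highest: Emil $56,100, then Zara $55,400, then Vera $52,200, then Yusuf $41,900, then Maya $33,400.
Emil wins with the top bid and pays the second-highest, $55,400.
Surplus = $56,100 − $55,400 = $700.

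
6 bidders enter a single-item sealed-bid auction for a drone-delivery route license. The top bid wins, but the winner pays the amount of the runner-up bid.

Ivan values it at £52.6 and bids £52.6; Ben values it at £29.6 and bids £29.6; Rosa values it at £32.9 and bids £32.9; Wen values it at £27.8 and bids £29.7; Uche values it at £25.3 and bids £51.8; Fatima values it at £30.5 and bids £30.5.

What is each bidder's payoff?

Payoffs: Ivan £0.8, Ben £0.0, Rosa £0.0, Wen £0.0, Uche £0.0, Fatima £0.0.

Ordered from highest: Ivan £52.6; Uche £51.8; Rosa £32.9; Fatima £30.5; Wen £29.7; Ben £29.6.
Ivan has the top bid and wins; the price is the second-highest bid, £51.8.
Ivan's payoff = £52.6 − £51.8 = £0.8. All other bidders lose, so their payoff is 0.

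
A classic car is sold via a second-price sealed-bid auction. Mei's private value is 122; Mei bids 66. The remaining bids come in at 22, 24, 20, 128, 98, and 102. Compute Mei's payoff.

Highest competing bid: 128.
Mei's bid 66 is not the highest, so Mei loses, pays nothing, and earns zero payoff.

0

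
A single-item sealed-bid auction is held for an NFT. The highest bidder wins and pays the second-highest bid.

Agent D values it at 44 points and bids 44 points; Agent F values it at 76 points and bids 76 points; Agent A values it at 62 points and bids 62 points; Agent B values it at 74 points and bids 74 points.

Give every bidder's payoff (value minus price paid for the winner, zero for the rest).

Agent D 0 points, Agent F 2 points, Agent A 0 points, Agent B 0 points.

Sorted high to low: Agent F 76 points; Agent B 74 points; Agent A 62 points; Agent D 44 points.
Agent F has the top bid and wins; the price is the second-highest bid, 74 points.
Agent F's payoff = 76 points − 74 points = 2 points. All other bidders lose, so their payoff is 0.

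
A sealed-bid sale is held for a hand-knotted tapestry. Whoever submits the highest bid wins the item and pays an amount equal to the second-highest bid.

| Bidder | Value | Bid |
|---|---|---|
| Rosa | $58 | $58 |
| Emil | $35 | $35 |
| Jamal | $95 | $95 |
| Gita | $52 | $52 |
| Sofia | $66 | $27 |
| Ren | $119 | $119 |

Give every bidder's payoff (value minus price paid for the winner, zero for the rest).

Bids in descending order: Ren $119; Jamal $95; Rosa $58; Gita $52; Emil $35; Sofia $27.
Ren has the top bid and wins; the price is the second-highest bid, $95.
Ren's payoff = $119 − $95 = $24. All other bidders lose, so their payoff is 0.

Payoffs: Rosa $0, Emil $0, Jamal $0, Gita $0, Sofia $0, Ren $24.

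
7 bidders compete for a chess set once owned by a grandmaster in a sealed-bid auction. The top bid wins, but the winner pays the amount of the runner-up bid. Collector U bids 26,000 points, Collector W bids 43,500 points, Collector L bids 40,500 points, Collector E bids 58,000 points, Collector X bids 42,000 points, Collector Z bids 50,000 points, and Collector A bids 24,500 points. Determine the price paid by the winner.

Bids in descending order: Collector E 58,000 points, then Collector Z 50,000 points, then Collector W 43,500 points, then Collector X 42,000 points, then Collector L 40,500 points, then Collector U 26,000 points, then Collector A 24,500 points.
Collector E has the highest bid, so Collector E wins.
The second-highest bid is 50,000 points, so that is what Collector E pays.

Price paid: 50,000 points.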